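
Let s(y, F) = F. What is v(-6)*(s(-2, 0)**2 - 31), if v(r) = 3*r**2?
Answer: -3348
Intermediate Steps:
v(-6)*(s(-2, 0)**2 - 31) = (3*(-6)**2)*(0**2 - 31) = (3*36)*(0 - 31) = 108*(-31) = -3348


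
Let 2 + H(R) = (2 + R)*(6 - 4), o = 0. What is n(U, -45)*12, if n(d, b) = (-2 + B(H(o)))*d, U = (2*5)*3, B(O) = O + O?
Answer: 720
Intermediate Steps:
H(R) = 2 + 2*R (H(R) = -2 + (2 + R)*(6 - 4) = -2 + (2 + R)*2 = -2 + (4 + 2*R) = 2 + 2*R)
B(O) = 2*O
U = 30 (U = 10*3 = 30)
n(d, b) = 2*d (n(d, b) = (-2 + 2*(2 + 2*0))*d = (-2 + 2*(2 + 0))*d = (-2 + 2*2)*d = (-2 + 4)*d = 2*d)
n(U, -45)*12 = (2*30)*12 = 60*12 = 720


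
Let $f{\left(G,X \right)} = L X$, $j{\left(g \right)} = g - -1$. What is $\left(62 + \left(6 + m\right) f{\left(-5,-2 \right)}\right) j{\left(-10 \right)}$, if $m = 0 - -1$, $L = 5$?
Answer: $72$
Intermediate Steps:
$j{\left(g \right)} = 1 + g$ ($j{\left(g \right)} = g + 1 = 1 + g$)
$m = 1$ ($m = 0 + 1 = 1$)
$f{\left(G,X \right)} = 5 X$
$\left(62 + \left(6 + m\right) f{\left(-5,-2 \right)}\right) j{\left(-10 \right)} = \left(62 + \left(6 + 1\right) 5 \left(-2\right)\right) \left(1 - 10\right) = \left(62 + 7 \left(-10\right)\right) \left(-9\right) = \left(62 - 70\right) \left(-9\right) = \left(-8\right) \left(-9\right) = 72$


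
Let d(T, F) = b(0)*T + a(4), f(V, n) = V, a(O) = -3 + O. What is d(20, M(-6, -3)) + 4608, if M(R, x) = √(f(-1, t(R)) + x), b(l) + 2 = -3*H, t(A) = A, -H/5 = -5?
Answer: 3069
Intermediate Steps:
H = 25 (H = -5*(-5) = 25)
b(l) = -77 (b(l) = -2 - 3*25 = -2 - 75 = -77)
M(R, x) = √(-1 + x)
d(T, F) = 1 - 77*T (d(T, F) = -77*T + (-3 + 4) = -77*T + 1 = 1 - 77*T)
d(20, M(-6, -3)) + 4608 = (1 - 77*20) + 4608 = (1 - 1540) + 4608 = -1539 + 4608 = 3069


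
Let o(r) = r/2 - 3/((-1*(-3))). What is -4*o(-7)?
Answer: 18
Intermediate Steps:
o(r) = -1 + r/2 (o(r) = r*(½) - 3/3 = r/2 - 3*⅓ = r/2 - 1 = -1 + r/2)
-4*o(-7) = -4*(-1 + (½)*(-7)) = -4*(-1 - 7/2) = -4*(-9/2) = 18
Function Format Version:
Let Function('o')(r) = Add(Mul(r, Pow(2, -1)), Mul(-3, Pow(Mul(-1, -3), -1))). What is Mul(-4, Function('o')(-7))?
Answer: 18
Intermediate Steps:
Function('o')(r) = Add(-1, Mul(Rational(1, 2), r)) (Function('o')(r) = Add(Mul(r, Rational(1, 2)), Mul(-3, Pow(3, -1))) = Add(Mul(Rational(1, 2), r), Mul(-3, Rational(1, 3))) = Add(Mul(Rational(1, 2), r), -1) = Add(-1, Mul(Rational(1, 2), r)))
Mul(-4, Function('o')(-7)) = Mul(-4, Add(-1, Mul(Rational(1, 2), -7))) = Mul(-4, Add(-1, Rational(-7, 2))) = Mul(-4, Rational(-9, 2)) = 18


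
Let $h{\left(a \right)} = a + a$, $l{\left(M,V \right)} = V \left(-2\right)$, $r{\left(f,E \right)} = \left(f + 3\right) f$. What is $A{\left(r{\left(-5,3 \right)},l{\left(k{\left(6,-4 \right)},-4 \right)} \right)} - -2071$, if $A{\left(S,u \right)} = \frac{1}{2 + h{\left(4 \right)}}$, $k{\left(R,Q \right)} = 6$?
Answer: $\frac{20711}{10} \approx 2071.1$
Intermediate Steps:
$r{\left(f,E \right)} = f \left(3 + f\right)$ ($r{\left(f,E \right)} = \left(3 + f\right) f = f \left(3 + f\right)$)
$l{\left(M,V \right)} = - 2 V$
$h{\left(a \right)} = 2 a$
$A{\left(S,u \right)} = \frac{1}{10}$ ($A{\left(S,u \right)} = \frac{1}{2 + 2 \cdot 4} = \frac{1}{2 + 8} = \frac{1}{10}$)
$A{\left(r{\left(-5,3 \right)},l{\left(k{\left(6,-4 \right)},-4 \right)} \right)} - -2071 = \frac{1}{10} - -2071 = \frac{1}{10} + 2071 = \frac{20711}{10}$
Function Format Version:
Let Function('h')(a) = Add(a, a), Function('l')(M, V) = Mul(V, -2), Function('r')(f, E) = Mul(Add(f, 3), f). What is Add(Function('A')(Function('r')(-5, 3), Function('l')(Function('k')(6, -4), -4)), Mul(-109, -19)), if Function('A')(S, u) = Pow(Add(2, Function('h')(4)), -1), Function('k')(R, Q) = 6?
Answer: Rational(20711, 10) ≈ 2071.1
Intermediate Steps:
Function('r')(f, E) = Mul(f, Add(3, f)) (Function('r')(f, E) = Mul(Add(3, f), f) = Mul(f, Add(3, f)))
Function('l')(M, V) = Mul(-2, V)
Function('h')(a) = Mul(2, a)
Function('A')(S, u) = Rational(1, 10) (Function('A')(S, u) = Pow(Add(2, Mul(2, 4)), -1) = Pow(Add(2, 8), -1) = Pow(10, -1) = Rational(1, 10))
Add(Function('A')(Function('r')(-5, 3), Function('l')(Function('k')(6, -4), -4)), Mul(-109, -19)) = Add(Rational(1, 10), Mul(-109, -19)) = Add(Rational(1, 10), 2071) = Rational(20711, 10)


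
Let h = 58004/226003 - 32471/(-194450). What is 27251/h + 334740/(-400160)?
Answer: 23960872392978724819/372497363629704 ≈ 64325.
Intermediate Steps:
h = 18617421213/43946283350 (h = 58004*(1/226003) - 32471*(-1/194450) = 58004/226003 + 32471/194450 = 18617421213/43946283350 ≈ 0.42364)
27251/h + 334740/(-400160) = 27251/(18617421213/43946283350) + 334740/(-400160) = 27251*(43946283350/18617421213) + 334740*(-1/400160) = 1197580167570850/18617421213 - 16737/20008 = 23960872392978724819/372497363629704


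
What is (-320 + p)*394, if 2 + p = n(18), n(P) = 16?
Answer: -120564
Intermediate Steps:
p = 14 (p = -2 + 16 = 14)
(-320 + p)*394 = (-320 + 14)*394 = -306*394 = -120564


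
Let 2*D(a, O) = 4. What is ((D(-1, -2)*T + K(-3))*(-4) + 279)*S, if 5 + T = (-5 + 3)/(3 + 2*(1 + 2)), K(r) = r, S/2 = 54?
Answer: 35940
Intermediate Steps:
S = 108 (S = 2*54 = 108)
D(a, O) = 2 (D(a, O) = (½)*4 = 2)
T = -47/9 (T = -5 + (-5 + 3)/(3 + 2*(1 + 2)) = -5 - 2/(3 + 2*3) = -5 - 2/(3 + 6) = -5 - 2/9 = -47/9 ≈ -5.2222)
((D(-1, -2)*T + K(-3))*(-4) + 279)*S = ((2*(-47/9) - 3)*(-4) + 279)*108 = ((-94/9 - 3)*(-4) + 279)*108 = (-121/9*(-4) + 279)*108 = (484/9 + 279)*108 = (2995/9)*108 = 35940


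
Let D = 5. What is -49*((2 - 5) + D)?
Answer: -98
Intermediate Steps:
-49*((2 - 5) + D) = -49*((2 - 5) + 5) = -49*(-3 + 5) = -49*2 = -98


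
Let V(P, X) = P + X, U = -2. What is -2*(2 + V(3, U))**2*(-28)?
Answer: 504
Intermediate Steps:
-2*(2 + V(3, U))**2*(-28) = -2*(2 + (3 - 2))**2*(-28) = -2*(2 + 1)**2*(-28) = -2*3**2*(-28) = -2*9*(-28) = -18*(-28) = 504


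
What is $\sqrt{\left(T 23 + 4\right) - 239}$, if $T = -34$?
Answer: $3 i \sqrt{113} \approx 31.89 i$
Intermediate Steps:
$\sqrt{\left(T 23 + 4\right) - 239} = \sqrt{\left(\left(-34\right) 23 + 4\right) - 239} = \sqrt{\left(-782 + 4\right) - 239} = \sqrt{-778 - 239} = \sqrt{-1017} = 3 i \sqrt{113}$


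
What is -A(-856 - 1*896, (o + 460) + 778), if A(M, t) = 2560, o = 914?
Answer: -2560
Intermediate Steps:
-A(-856 - 1*896, (o + 460) + 778) = -1*2560 = -2560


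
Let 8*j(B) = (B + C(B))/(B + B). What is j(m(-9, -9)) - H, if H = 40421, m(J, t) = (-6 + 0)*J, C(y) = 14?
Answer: -8730919/216 ≈ -40421.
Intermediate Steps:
m(J, t) = -6*J
j(B) = (14 + B)/(16*B) (j(B) = ((B + 14)/(B + B))/8 = ((14 + B)/((2*B)))/8 = ((14 + B)*(1/(2*B)))/8 = ((14 + B)/(2*B))/8 = (14 + B)/(16*B))
j(m(-9, -9)) - H = (14 - 6*(-9))/(16*((-6*(-9)))) - 1*40421 = (1/16)*(14 + 54)/54 - 40421 = (1/16)*(1/54)*68 - 40421 = 17/216 - 40421 = -8730919/216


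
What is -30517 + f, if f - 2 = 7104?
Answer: -23411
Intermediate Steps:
f = 7106 (f = 2 + 7104 = 7106)
-30517 + f = -30517 + 7106 = -23411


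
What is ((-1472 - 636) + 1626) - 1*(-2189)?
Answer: 1707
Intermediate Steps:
((-1472 - 636) + 1626) - 1*(-2189) = (-2108 + 1626) + 2189 = -482 + 2189 = 1707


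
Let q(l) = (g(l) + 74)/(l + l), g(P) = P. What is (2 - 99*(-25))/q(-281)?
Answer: 1392074/207 ≈ 6725.0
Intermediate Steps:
q(l) = (74 + l)/(2*l) (q(l) = (l + 74)/(l + l) = (74 + l)/((2*l)) = (74 + l)*(1/(2*l)) = (74 + l)/(2*l))
(2 - 99*(-25))/q(-281) = (2 - 99*(-25))/(((1/2)*(74 - 281)/(-281))) = (2 + 2475)/(((1/2)*(-1/281)*(-207))) = 2477/(207/562) = 2477*(562/207) = 1392074/207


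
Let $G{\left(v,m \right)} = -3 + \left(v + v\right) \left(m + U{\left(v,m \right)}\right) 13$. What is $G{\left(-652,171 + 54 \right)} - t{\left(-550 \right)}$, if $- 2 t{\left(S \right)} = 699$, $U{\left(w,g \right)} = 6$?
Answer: $- \frac{7831131}{2} \approx -3.9156 \cdot 10^{6}$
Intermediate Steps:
$t{\left(S \right)} = - \frac{699}{2}$ ($t{\left(S \right)} = \left(- \frac{1}{2}\right) 699 = - \frac{699}{2}$)
$G{\left(v,m \right)} = -3 + 26 v \left(6 + m\right)$ ($G{\left(v,m \right)} = -3 + \left(v + v\right) \left(m + 6\right) 13 = -3 + 2 v \left(6 + m\right) 13 = -3 + 26 v \left(6 + m\right)$)
$G{\left(-652,171 + 54 \right)} - t{\left(-550 \right)} = \left(-3 + 156 \left(-652\right) + 26 \left(171 + 54\right) \left(-652\right)\right) - - \frac{699}{2} = \left(-3 - 101712 + 26 \cdot 225 \left(-652\right)\right) + \frac{699}{2} = \left(-3 - 101712 - 3814200\right) + \frac{699}{2} = -3915915 + \frac{699}{2} = - \frac{7831131}{2}$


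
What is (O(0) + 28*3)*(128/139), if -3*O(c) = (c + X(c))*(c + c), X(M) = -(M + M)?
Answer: 10752/139 ≈ 77.353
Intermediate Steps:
X(M) = -2*M
O(c) = 2*c²/3 (O(c) = -(c - 2*c)*(c + c)/3 = -(-c)*2*c/3 = -(-2)*c²/3 = 2*c²/3)
(O(0) + 28*3)*(128/139) = ((⅔)*0² + 28*3)*(128/139) = ((⅔)*0 + 84)*(128*(1/139)) = (0 + 84)*(128/139) = 84*(128/139) = 10752/139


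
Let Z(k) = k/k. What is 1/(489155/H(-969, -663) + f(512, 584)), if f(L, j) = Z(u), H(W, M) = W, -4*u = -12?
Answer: -51/25694 ≈ -0.0019849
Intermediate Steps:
u = 3 (u = -¼*(-12) = 3)
Z(k) = 1
f(L, j) = 1
1/(489155/H(-969, -663) + f(512, 584)) = 1/(489155/(-969) + 1) = 1/(489155*(-1/969) + 1) = 1/(-25745/51 + 1) = 1/(-25694/51) = -51/25694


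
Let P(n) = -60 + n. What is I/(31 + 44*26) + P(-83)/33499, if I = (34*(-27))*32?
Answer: -984234649/39361325 ≈ -25.005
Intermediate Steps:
I = -29376 (I = -918*32 = -29376)
I/(31 + 44*26) + P(-83)/33499 = -29376/(31 + 44*26) + (-60 - 83)/33499 = -29376/(31 + 1144) - 143*1/33499 = -29376/1175 - 143/33499 = -984234649/39361325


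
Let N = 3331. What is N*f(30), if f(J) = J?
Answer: 99930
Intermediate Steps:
N*f(30) = 3331*30 = 99930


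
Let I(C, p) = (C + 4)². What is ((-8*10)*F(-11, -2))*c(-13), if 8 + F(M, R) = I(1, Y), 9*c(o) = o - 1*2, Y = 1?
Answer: 6800/3 ≈ 2266.7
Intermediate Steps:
c(o) = -2/9 + o/9 (c(o) = (o - 1*2)/9 = (o - 2)/9 = (-2 + o)/9 = -2/9 + o/9)
I(C, p) = (4 + C)²
F(M, R) = 17 (F(M, R) = -8 + (4 + 1)² = -8 + 5² = -8 + 25 = 17)
((-8*10)*F(-11, -2))*c(-13) = (-8*10*17)*(-2/9 + (⅑)*(-13)) = (-80*17)*(-2/9 - 13/9) = -1360*(-5/3) = 6800/3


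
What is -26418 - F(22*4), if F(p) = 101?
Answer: -26519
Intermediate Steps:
-26418 - F(22*4) = -26418 - 1*101 = -26418 - 101 = -26519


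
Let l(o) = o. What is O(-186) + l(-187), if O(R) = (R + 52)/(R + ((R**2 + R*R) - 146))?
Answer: -6438477/34430 ≈ -187.00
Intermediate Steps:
O(R) = (52 + R)/(-146 + R + 2*R**2) (O(R) = (52 + R)/(R + ((R**2 + R**2) - 146)) = (52 + R)/(R + (2*R**2 - 146)) = (52 + R)/(R + (-146 + 2*R**2)) = (52 + R)/(-146 + R + 2*R**2))
O(-186) + l(-187) = (52 - 186)/(-146 - 186 + 2*(-186)**2) - 187 = -134/(-146 - 186 + 2*34596) - 187 = -134/(-146 - 186 + 69192) - 187 = -134/68860 - 187 = (1/68860)*(-134) - 187 = -67/34430 - 187 = -6438477/34430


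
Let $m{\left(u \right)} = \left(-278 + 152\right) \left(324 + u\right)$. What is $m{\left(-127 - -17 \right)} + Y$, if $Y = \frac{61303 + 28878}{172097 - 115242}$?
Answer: $- \frac{1532948039}{56855} \approx -26962.0$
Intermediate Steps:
$Y = \frac{90181}{56855} \approx 1.5862$
$m{\left(u \right)} = -40824 - 126 u$ ($m{\left(u \right)} = - 126 \left(324 + u\right) = -40824 - 126 u$)
$m{\left(-127 - -17 \right)} + Y = \left(-40824 - 126 \left(-127 - -17\right)\right) + \frac{90181}{56855} = \left(-40824 - 126 \left(-127 + 17\right)\right) + \frac{90181}{56855} = \left(-40824 - -13860\right) + \frac{90181}{56855} = \left(-40824 + 13860\right) + \frac{90181}{56855} = -26964 + \frac{90181}{56855} = - \frac{1532948039}{56855}$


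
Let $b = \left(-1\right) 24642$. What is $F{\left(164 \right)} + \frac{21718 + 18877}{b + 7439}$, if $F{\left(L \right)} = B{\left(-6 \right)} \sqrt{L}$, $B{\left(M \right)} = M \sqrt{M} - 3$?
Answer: $- \frac{40595}{17203} - 6 \sqrt{41} - 12 i \sqrt{246} \approx -40.779 - 188.21 i$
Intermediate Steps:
$b = -24642$
$B{\left(M \right)} = -3 + M^{\frac{3}{2}}$ ($B{\left(M \right)} = M^{\frac{3}{2}} - 3 = -3 + M^{\frac{3}{2}}$)
$F{\left(L \right)} = \sqrt{L} \left(-3 - 6 i \sqrt{6}\right)$ ($F{\left(L \right)} = \left(-3 + \left(-6\right)^{\frac{3}{2}}\right) \sqrt{L} = \left(-3 - 6 i \sqrt{6}\right) \sqrt{L} = \sqrt{L} \left(-3 - 6 i \sqrt{6}\right)$)
$F{\left(164 \right)} + \frac{21718 + 18877}{b + 7439} = \sqrt{164} \left(-3 - 6 i \sqrt{6}\right) + \frac{21718 + 18877}{-24642 + 7439} = 2 \sqrt{41} \left(-3 - 6 i \sqrt{6}\right) + \frac{40595}{-17203} = 2 \sqrt{41} \left(-3 - 6 i \sqrt{6}\right) + 40595 \left(- \frac{1}{17203}\right) = 2 \sqrt{41} \left(-3 - 6 i \sqrt{6}\right) - \frac{40595}{17203} = - \frac{40595}{17203} + 2 \sqrt{41} \left(-3 - 6 i \sqrt{6}\right)$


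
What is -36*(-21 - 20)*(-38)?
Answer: -56088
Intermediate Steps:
-36*(-21 - 20)*(-38) = -36*(-41)*(-38) = 1476*(-38) = -56088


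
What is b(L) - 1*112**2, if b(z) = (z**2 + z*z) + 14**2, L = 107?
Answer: 10550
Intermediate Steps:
b(z) = 196 + 2*z**2 (b(z) = (z**2 + z**2) + 196 = 2*z**2 + 196 = 196 + 2*z**2)
b(L) - 1*112**2 = (196 + 2*107**2) - 1*112**2 = (196 + 2*11449) - 1*12544 = (196 + 22898) - 12544 = 23094 - 12544 = 10550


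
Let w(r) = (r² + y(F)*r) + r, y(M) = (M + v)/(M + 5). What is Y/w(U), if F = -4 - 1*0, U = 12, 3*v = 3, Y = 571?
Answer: 571/120 ≈ 4.7583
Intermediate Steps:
v = 1 (v = (⅓)*3 = 1)
F = -4 (F = -4 + 0 = -4)
y(M) = (1 + M)/(5 + M) (y(M) = (M + 1)/(M + 5) = (1 + M)/(5 + M))
w(r) = r² - 2*r (w(r) = (r² + ((1 - 4)/(5 - 4))*r) + r = (r² + (-3/1)*r) + r = (r² + (1*(-3))*r) + r = (r² - 3*r) + r = r² - 2*r)
Y/w(U) = 571/((12*(-2 + 12))) = 571/((12*10)) = 571/120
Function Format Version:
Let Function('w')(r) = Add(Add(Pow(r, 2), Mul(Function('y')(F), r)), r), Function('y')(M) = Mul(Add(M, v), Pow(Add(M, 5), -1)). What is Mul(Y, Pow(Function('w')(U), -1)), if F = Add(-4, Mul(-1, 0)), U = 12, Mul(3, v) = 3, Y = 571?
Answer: Rational(571, 120) ≈ 4.7583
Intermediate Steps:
v = 1 (v = Mul(Rational(1, 3), 3) = 1)
F = -4 (F = Add(-4, 0) = -4)
Function('y')(M) = Mul(Pow(Add(5, M), -1), Add(1, M)) (Function('y')(M) = Mul(Add(M, 1), Pow(Add(M, 5), -1)) = Mul(Add(1, M), Pow(Add(5, M), -1)) = Mul(Pow(Add(5, M), -1), Add(1, M)))
Function('w')(r) = Add(Pow(r, 2), Mul(-2, r)) (Function('w')(r) = Add(Add(Pow(r, 2), Mul(Mul(Pow(Add(5, -4), -1), Add(1, -4)), r)), r) = Add(Add(Pow(r, 2), Mul(Mul(Pow(1, -1), -3), r)), r) = Add(Add(Pow(r, 2), Mul(Mul(1, -3), r)), r) = Add(Add(Pow(r, 2), Mul(-3, r)), r) = Add(Pow(r, 2), Mul(-2, r)))
Mul(Y, Pow(Function('w')(U), -1)) = Mul(571, Pow(Mul(12, Add(-2, 12)), -1)) = Mul(571, Pow(Mul(12, 10), -1)) = Mul(571, Pow(120, -1)) = Mul(571, Rational(1, 120)) = Rational(571, 120)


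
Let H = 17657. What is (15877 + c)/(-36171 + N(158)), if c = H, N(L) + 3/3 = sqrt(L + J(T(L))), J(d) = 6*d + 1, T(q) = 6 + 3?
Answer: -1212991848/1308413371 - 33534*sqrt(213)/1308413371 ≈ -0.92744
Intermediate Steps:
T(q) = 9
J(d) = 1 + 6*d
N(L) = -1 + sqrt(55 + L) (N(L) = -1 + sqrt(L + (1 + 6*9)) = -1 + sqrt(L + (1 + 54)) = -1 + sqrt(L + 55) = -1 + sqrt(55 + L))
c = 17657
(15877 + c)/(-36171 + N(158)) = (15877 + 17657)/(-36171 + (-1 + sqrt(55 + 158))) = 33534/(-36171 + (-1 + sqrt(213))) = 33534/(-36172 + sqrt(213))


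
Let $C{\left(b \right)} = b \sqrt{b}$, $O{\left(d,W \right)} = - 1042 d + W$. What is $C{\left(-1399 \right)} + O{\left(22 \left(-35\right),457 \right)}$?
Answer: $802797 - 1399 i \sqrt{1399} \approx 8.028 \cdot 10^{5} - 52327.0 i$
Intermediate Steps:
$O{\left(d,W \right)} = W - 1042 d$
$C{\left(b \right)} = b^{\frac{3}{2}}$
$C{\left(-1399 \right)} + O{\left(22 \left(-35\right),457 \right)} = \left(-1399\right)^{\frac{3}{2}} - \left(-457 + 1042 \cdot 22 \left(-35\right)\right) = - 1399 i \sqrt{1399} + \left(457 - -802340\right) = - 1399 i \sqrt{1399} + \left(457 + 802340\right) = - 1399 i \sqrt{1399} + 802797 = 802797 - 1399 i \sqrt{1399}$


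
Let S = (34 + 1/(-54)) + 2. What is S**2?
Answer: 3775249/2916 ≈ 1294.7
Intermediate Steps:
S = 1943/54 (S = (34 - 1/54) + 2 = 1835/54 + 2 = 1943/54 ≈ 35.982)
S**2 = (1943/54)**2 = 3775249/2916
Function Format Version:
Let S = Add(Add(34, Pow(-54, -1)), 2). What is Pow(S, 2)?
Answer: Rational(3775249, 2916) ≈ 1294.7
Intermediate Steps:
S = Rational(1943, 54) (S = Add(Add(34, Rational(-1, 54)), 2) = Add(Rational(1835, 54), 2) = Rational(1943, 54) ≈ 35.982)
Pow(S, 2) = Pow(Rational(1943, 54), 2) = Rational(3775249, 2916)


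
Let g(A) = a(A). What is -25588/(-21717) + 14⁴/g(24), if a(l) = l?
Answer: 34787266/21717 ≈ 1601.8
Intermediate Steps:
g(A) = A
-25588/(-21717) + 14⁴/g(24) = -25588/(-21717) + 14⁴/24 = -25588*(-1/21717) + 38416*(1/24) = 25588/21717 + 4802/3 = 34787266/21717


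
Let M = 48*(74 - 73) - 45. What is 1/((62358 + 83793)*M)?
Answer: 1/438453 ≈ 2.2807e-6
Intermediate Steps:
M = 3 (M = 48*1 - 45 = 48 - 45 = 3)
1/((62358 + 83793)*M) = 1/((62358 + 83793)*3) = (⅓)/146151 = (1/146151)*(⅓) = 1/438453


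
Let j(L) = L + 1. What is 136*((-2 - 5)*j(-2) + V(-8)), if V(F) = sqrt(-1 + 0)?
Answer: 952 + 136*I ≈ 952.0 + 136.0*I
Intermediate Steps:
j(L) = 1 + L
V(F) = I (V(F) = sqrt(-1) = I)
136*((-2 - 5)*j(-2) + V(-8)) = 136*((-2 - 5)*(1 - 2) + I) = 136*(-7*(-1) + I) = 136*(7 + I) = 952 + 136*I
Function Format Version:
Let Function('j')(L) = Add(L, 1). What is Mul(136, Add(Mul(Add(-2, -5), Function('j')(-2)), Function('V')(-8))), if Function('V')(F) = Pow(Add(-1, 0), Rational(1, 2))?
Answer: Add(952, Mul(136, I)) ≈ Add(952.00, Mul(136.00, I))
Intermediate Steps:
Function('j')(L) = Add(1, L)
Function('V')(F) = I (Function('V')(F) = Pow(-1, Rational(1, 2)) = I)
Mul(136, Add(Mul(Add(-2, -5), Function('j')(-2)), Function('V')(-8))) = Mul(136, Add(Mul(Add(-2, -5), Add(1, -2)), I)) = Mul(136, Add(Mul(-7, -1), I)) = Mul(136, Add(7, I)) = Add(952, Mul(136, I))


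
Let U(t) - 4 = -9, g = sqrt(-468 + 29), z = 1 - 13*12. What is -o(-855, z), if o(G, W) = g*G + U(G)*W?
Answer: -775 + 855*I*sqrt(439) ≈ -775.0 + 17914.0*I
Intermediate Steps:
z = -155 (z = 1 - 156 = -155)
g = I*sqrt(439) (g = sqrt(-439) = I*sqrt(439) ≈ 20.952*I)
U(t) = -5 (U(t) = 4 - 9 = -5)
o(G, W) = -5*W + I*G*sqrt(439) (o(G, W) = (I*sqrt(439))*G - 5*W = I*G*sqrt(439) - 5*W = -5*W + I*G*sqrt(439))
-o(-855, z) = -(-5*(-155) + I*(-855)*sqrt(439)) = -(775 - 855*I*sqrt(439)) = -775 + 855*I*sqrt(439)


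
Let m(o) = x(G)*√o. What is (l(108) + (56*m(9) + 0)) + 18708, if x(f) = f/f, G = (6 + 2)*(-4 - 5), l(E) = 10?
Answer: 18886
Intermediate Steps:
G = -72 (G = 8*(-9) = -72)
x(f) = 1
m(o) = √o (m(o) = 1*√o = √o)
(l(108) + (56*m(9) + 0)) + 18708 = (10 + (56*√9 + 0)) + 18708 = (10 + (56*3 + 0)) + 18708 = (10 + (168 + 0)) + 18708 = (10 + 168) + 18708 = 178 + 18708 = 18886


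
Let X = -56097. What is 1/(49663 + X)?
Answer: -1/6434 ≈ -0.00015542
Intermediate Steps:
1/(49663 + X) = 1/(49663 - 56097) = 1/(-6434) = -1/6434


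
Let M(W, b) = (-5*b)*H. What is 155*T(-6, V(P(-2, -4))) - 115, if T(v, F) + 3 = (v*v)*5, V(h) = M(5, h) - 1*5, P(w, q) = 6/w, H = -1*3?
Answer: 27320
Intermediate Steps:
H = -3
M(W, b) = 15*b (M(W, b) = -5*b*(-3) = 15*b)
V(h) = -5 + 15*h (V(h) = 15*h - 1*5 = 15*h - 5 = -5 + 15*h)
T(v, F) = -3 + 5*v² (T(v, F) = -3 + (v*v)*5 = -3 + v²*5 = -3 + 5*v²)
155*T(-6, V(P(-2, -4))) - 115 = 155*(-3 + 5*(-6)²) - 115 = 155*(-3 + 5*36) - 115 = 155*(-3 + 180) - 115 = 155*177 - 115 = 27435 - 115 = 27320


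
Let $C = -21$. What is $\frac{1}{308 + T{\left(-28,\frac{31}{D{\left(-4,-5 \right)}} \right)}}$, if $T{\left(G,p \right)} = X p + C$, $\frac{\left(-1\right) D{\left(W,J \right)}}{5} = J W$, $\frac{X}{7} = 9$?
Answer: $\frac{100}{26747} \approx 0.0037387$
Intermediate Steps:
$X = 63$ ($X = 7 \cdot 9 = 63$)
$D{\left(W,J \right)} = - 5 J W$
$T{\left(G,p \right)} = -21 + 63 p$ ($T{\left(G,p \right)} = 63 p - 21 = -21 + 63 p$)
$\frac{1}{308 + T{\left(-28,\frac{31}{D{\left(-4,-5 \right)}} \right)}} = \frac{1}{308 - \left(21 - 63 \frac{31}{\left(-5\right) \left(-5\right) \left(-4\right)}\right)} = \frac{1}{308 - \left(21 - 63 \frac{31}{-100}\right)} = \frac{1}{308 - \left(21 - 63 \cdot 31 \left(- \frac{1}{100}\right)\right)} = \frac{1}{308 + \left(-21 + 63 \left(- \frac{31}{100}\right)\right)} = \frac{1}{308 - \frac{4053}{100}} = \frac{1}{\frac{26747}{100}} = \frac{100}{26747}$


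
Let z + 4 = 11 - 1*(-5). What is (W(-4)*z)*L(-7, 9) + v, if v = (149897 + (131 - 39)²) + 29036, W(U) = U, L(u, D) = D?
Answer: 186965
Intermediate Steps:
z = 12 (z = -4 + (11 - 1*(-5)) = -4 + (11 + 5) = -4 + 16 = 12)
v = 187397 (v = (149897 + 92²) + 29036 = (149897 + 8464) + 29036 = 158361 + 29036 = 187397)
(W(-4)*z)*L(-7, 9) + v = -4*12*9 + 187397 = -48*9 + 187397 = -432 + 187397 = 186965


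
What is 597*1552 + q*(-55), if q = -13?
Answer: 927259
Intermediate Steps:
597*1552 + q*(-55) = 597*1552 - 13*(-55) = 926544 + 715 = 927259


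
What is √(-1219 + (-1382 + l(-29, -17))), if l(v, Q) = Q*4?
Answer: I*√2669 ≈ 51.662*I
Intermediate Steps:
l(v, Q) = 4*Q
√(-1219 + (-1382 + l(-29, -17))) = √(-1219 + (-1382 + 4*(-17))) = √(-1219 + (-1382 - 68)) = √(-1219 - 1450) = √(-2669) = I*√2669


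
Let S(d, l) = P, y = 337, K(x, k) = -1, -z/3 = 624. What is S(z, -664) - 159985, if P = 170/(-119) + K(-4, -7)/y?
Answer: -377407992/2359 ≈ -1.5999e+5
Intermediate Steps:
z = -1872 (z = -3*624 = -1872)
P = -3377/2359 (P = 170/(-119) - 1/337 = 170*(-1/119) - 1*1/337 = -10/7 - 1/337 = -3377/2359 ≈ -1.4315)
S(d, l) = -3377/2359
S(z, -664) - 159985 = -3377/2359 - 159985 = -377407992/2359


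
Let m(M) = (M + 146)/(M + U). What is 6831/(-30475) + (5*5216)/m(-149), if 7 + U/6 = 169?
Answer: -28439588891/3975 ≈ -7.1546e+6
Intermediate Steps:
U = 972 (U = -42 + 6*169 = -42 + 1014 = 972)
m(M) = (146 + M)/(972 + M) (m(M) = (M + 146)/(M + 972) = (146 + M)/(972 + M))
6831/(-30475) + (5*5216)/m(-149) = 6831/(-30475) + (5*5216)/(((146 - 149)/(972 - 149))) = 6831*(-1/30475) + 26080/((-3/823)) = -297/1325 + 26080/(((1/823)*(-3))) = -297/1325 + 26080/(-3/823) = -297/1325 + 26080*(-823/3) = -297/1325 - 21463840/3 = -28439588891/3975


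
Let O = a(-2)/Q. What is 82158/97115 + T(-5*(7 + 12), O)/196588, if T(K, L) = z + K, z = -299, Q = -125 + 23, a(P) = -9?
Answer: 8056506797/9545821810 ≈ 0.84398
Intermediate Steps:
Q = -102
O = 3/34 (O = -9/(-102) = -9*(-1/102) = 3/34 ≈ 0.088235)
T(K, L) = -299 + K
82158/97115 + T(-5*(7 + 12), O)/196588 = 82158/97115 + (-299 - 5*(7 + 12))/196588 = 82158*(1/97115) + (-299 - 5*19)*(1/196588) = 82158/97115 + (-299 - 95)*(1/196588) = 82158/97115 - 394*1/196588 = 82158/97115 - 197/98294 = 8056506797/9545821810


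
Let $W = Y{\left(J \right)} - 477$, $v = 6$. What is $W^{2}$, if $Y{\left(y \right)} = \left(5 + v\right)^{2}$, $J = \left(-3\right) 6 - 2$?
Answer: $126736$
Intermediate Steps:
$J = -20$ ($J = -18 - 2 = -20$)
$Y{\left(y \right)} = 121$ ($Y{\left(y \right)} = \left(5 + 6\right)^{2} = 11^{2} = 121$)
$W = -356$ ($W = 121 - 477 = -356$)
$W^{2} = \left(-356\right)^{2} = 126736$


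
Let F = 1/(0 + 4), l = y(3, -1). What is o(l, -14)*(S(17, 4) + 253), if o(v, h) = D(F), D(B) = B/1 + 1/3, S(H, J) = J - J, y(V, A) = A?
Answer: 1771/12 ≈ 147.58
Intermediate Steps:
l = -1
S(H, J) = 0
F = ¼ (F = 1/4 = ¼ ≈ 0.25000)
D(B) = ⅓ + B (D(B) = B*1 + 1*(⅓) = B + ⅓ = ⅓ + B)
o(v, h) = 7/12 (o(v, h) = ⅓ + ¼ = 7/12)
o(l, -14)*(S(17, 4) + 253) = 7*(0 + 253)/12 = (7/12)*253 = 1771/12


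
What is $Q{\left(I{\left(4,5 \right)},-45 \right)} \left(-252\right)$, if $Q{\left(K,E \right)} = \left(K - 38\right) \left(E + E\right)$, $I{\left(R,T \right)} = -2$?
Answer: $-907200$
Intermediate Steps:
$Q{\left(K,E \right)} = 2 E \left(-38 + K\right)$ ($Q{\left(K,E \right)} = \left(-38 + K\right) 2 E = 2 E \left(-38 + K\right)$)
$Q{\left(I{\left(4,5 \right)},-45 \right)} \left(-252\right) = 2 \left(-45\right) \left(-38 - 2\right) \left(-252\right) = 2 \left(-45\right) \left(-40\right) \left(-252\right) = 3600 \left(-252\right) = -907200$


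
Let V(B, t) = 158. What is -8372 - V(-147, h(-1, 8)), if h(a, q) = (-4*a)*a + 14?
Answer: -8530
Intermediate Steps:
h(a, q) = 14 - 4*a² (h(a, q) = -4*a² + 14 = 14 - 4*a²)
-8372 - V(-147, h(-1, 8)) = -8372 - 1*158 = -8372 - 158 = -8530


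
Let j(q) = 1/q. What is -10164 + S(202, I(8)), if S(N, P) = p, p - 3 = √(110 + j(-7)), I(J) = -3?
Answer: -10161 + √5383/7 ≈ -10151.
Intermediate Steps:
p = 3 + √5383/7 (p = 3 + √(110 + 1/(-7)) = 3 + √(110 - ⅐) = 3 + √(769/7) = 3 + √5383/7 ≈ 13.481)
S(N, P) = 3 + √5383/7
-10164 + S(202, I(8)) = -10164 + (3 + √5383/7) = -10161 + √5383/7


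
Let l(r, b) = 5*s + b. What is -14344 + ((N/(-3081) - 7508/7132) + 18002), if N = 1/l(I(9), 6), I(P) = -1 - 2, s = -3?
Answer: 180802426456/49440807 ≈ 3656.9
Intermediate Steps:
I(P) = -3
l(r, b) = -15 + b (l(r, b) = 5*(-3) + b = -15 + b)
N = -1/9 (N = 1/(-15 + 6) = 1/(-9) = -1/9 ≈ -0.11111)
-14344 + ((N/(-3081) - 7508/7132) + 18002) = -14344 + ((-1/9/(-3081) - 7508/7132) + 18002) = -14344 + ((-1/9*(-1/3081) - 7508*1/7132) + 18002) = -14344 + ((1/27729 - 1877/1783) + 18002) = -14344 + (-52045550/49440807 + 18002) = -14344 + 889981362064/49440807 = 180802426456/49440807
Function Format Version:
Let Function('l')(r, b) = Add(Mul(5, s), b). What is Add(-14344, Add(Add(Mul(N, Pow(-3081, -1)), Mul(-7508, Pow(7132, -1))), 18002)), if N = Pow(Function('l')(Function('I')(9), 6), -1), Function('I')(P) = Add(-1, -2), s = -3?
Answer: Rational(180802426456, 49440807) ≈ 3656.9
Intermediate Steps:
Function('I')(P) = -3
Function('l')(r, b) = Add(-15, b) (Function('l')(r, b) = Add(Mul(5, -3), b) = Add(-15, b))
N = Rational(-1, 9) (N = Pow(Add(-15, 6), -1) = Pow(-9, -1) = Rational(-1, 9) ≈ -0.11111)
Add(-14344, Add(Add(Mul(N, Pow(-3081, -1)), Mul(-7508, Pow(7132, -1))), 18002)) = Add(-14344, Add(Add(Mul(Rational(-1, 9), Pow(-3081, -1)), Mul(-7508, Pow(7132, -1))), 18002)) = Add(-14344, Add(Add(Mul(Rational(-1, 9), Rational(-1, 3081)), Mul(-7508, Rational(1, 7132))), 18002)) = Add(-14344, Add(Add(Rational(1, 27729), Rational(-1877, 1783)), 18002)) = Add(-14344, Add(Rational(-52045550, 49440807), 18002)) = Add(-14344, Rational(889981362064, 49440807)) = Rational(180802426456, 49440807)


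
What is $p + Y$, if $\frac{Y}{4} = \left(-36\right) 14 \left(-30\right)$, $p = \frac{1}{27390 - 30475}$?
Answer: $\frac{186580799}{3085} \approx 60480.0$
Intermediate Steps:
$p = - \frac{1}{3085}$ ($p = \frac{1}{-3085} = - \frac{1}{3085} \approx -0.00032415$)
$Y = 60480$ ($Y = 4 \left(-36\right) 14 \left(-30\right) = 4 \left(\left(-504\right) \left(-30\right)\right) = 4 \cdot 15120 = 60480$)
$p + Y = - \frac{1}{3085} + 60480 = \frac{186580799}{3085}$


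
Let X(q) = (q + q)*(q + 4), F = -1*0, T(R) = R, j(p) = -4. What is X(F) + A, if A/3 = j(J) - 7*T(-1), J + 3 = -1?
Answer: 9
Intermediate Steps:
J = -4 (J = -3 - 1 = -4)
A = 9 (A = 3*(-4 - 7*(-1)) = 3*(-4 + 7) = 3*3 = 9)
F = 0
X(q) = 2*q*(4 + q) (X(q) = (2*q)*(4 + q) = 2*q*(4 + q))
X(F) + A = 2*0*(4 + 0) + 9 = 2*0*4 + 9 = 0 + 9 = 9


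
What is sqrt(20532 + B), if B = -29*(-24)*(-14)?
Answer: 2*sqrt(2697) ≈ 103.87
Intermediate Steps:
B = -9744 (B = 696*(-14) = -9744)
sqrt(20532 + B) = sqrt(20532 - 9744) = sqrt(10788) = 2*sqrt(2697)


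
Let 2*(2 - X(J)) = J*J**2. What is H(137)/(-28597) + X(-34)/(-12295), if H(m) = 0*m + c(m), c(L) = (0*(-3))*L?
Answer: -19654/12295 ≈ -1.5985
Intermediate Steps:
c(L) = 0 (c(L) = 0*L = 0)
X(J) = 2 - J**3/2 (X(J) = 2 - J*J**2/2 = 2 - J**3/2)
H(m) = 0 (H(m) = 0*m + 0 = 0 + 0 = 0)
H(137)/(-28597) + X(-34)/(-12295) = 0/(-28597) + (2 - 1/2*(-34)**3)/(-12295) = 0*(-1/28597) + (2 - 1/2*(-39304))*(-1/12295) = 0 + (2 + 19652)*(-1/12295) = 0 + 19654*(-1/12295) = 0 - 19654/12295 = -19654/12295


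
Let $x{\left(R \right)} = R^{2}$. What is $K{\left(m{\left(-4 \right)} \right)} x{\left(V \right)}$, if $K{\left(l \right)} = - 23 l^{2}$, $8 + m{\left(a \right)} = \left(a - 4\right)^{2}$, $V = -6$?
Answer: $-2596608$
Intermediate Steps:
$m{\left(a \right)} = -8 + \left(-4 + a\right)^{2}$ ($m{\left(a \right)} = -8 + \left(a - 4\right)^{2} = -8 + \left(-4 + a\right)^{2}$)
$K{\left(m{\left(-4 \right)} \right)} x{\left(V \right)} = - 23 \left(-8 + \left(-4 - 4\right)^{2}\right)^{2} \left(-6\right)^{2} = - 23 \left(-8 + \left(-8\right)^{2}\right)^{2} \cdot 36 = - 23 \left(-8 + 64\right)^{2} \cdot 36 = - 23 \cdot 56^{2} \cdot 36 = \left(-23\right) 3136 \cdot 36 = \left(-72128\right) 36 = -2596608$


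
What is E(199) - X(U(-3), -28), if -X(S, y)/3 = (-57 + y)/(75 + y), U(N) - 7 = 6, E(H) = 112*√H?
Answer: -255/47 + 112*√199 ≈ 1574.5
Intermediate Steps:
U(N) = 13 (U(N) = 7 + 6 = 13)
X(S, y) = -3*(-57 + y)/(75 + y)
E(199) - X(U(-3), -28) = 112*√199 - 3*(57 - 1*(-28))/(75 - 28) = 112*√199 - 3*(57 + 28)/47 = 112*√199 - 3*85/47 = 112*√199 - 1*255/47 = 112*√199 - 255/47 = -255/47 + 112*√199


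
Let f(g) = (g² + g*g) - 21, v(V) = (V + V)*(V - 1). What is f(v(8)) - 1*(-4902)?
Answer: 29969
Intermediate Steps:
v(V) = 2*V*(-1 + V) (v(V) = (2*V)*(-1 + V) = 2*V*(-1 + V))
f(g) = -21 + 2*g² (f(g) = (g² + g²) - 21 = 2*g² - 21 = -21 + 2*g²)
f(v(8)) - 1*(-4902) = (-21 + 2*(2*8*(-1 + 8))²) - 1*(-4902) = (-21 + 2*(2*8*7)²) + 4902 = (-21 + 2*112²) + 4902 = (-21 + 2*12544) + 4902 = (-21 + 25088) + 4902 = 25067 + 4902 = 29969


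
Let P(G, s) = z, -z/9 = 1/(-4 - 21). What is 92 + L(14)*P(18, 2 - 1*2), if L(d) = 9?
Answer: 2381/25 ≈ 95.240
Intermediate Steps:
z = 9/25 (z = -9/(-4 - 21) = -9/(-25) = -9*(-1/25) = 9/25 ≈ 0.36000)
P(G, s) = 9/25
92 + L(14)*P(18, 2 - 1*2) = 92 + 9*(9/25) = 92 + 81/25 = 2381/25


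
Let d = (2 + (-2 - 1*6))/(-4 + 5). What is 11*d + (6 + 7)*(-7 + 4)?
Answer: -105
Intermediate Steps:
d = -6 (d = (2 + (-2 - 6))/1 = (2 - 8)*1 = -6*1 = -6)
11*d + (6 + 7)*(-7 + 4) = 11*(-6) + (6 + 7)*(-7 + 4) = -66 + 13*(-3) = -66 - 39 = -105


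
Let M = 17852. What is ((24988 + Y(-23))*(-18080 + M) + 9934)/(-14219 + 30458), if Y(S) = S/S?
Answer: -5687558/16239 ≈ -350.24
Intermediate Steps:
Y(S) = 1
((24988 + Y(-23))*(-18080 + M) + 9934)/(-14219 + 30458) = ((24988 + 1)*(-18080 + 17852) + 9934)/(-14219 + 30458) = (24989*(-228) + 9934)/16239 = (-5697492 + 9934)*(1/16239) = -5687558*1/16239 = -5687558/16239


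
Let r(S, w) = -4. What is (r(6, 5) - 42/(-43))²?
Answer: 16900/1849 ≈ 9.1401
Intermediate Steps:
(r(6, 5) - 42/(-43))² = (-4 - 42/(-43))² = (-4 - 42*(-1/43))² = (-4 + 42/43)² = (-130/43)² = 16900/1849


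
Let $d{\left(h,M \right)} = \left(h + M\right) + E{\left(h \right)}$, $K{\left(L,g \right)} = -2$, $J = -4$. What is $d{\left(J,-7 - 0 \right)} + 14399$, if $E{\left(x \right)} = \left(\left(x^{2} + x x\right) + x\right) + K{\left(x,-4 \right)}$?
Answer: $14414$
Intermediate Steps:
$E{\left(x \right)} = -2 + x + 2 x^{2}$ ($E{\left(x \right)} = \left(\left(x^{2} + x x\right) + x\right) - 2 = \left(\left(x^{2} + x^{2}\right) + x\right) - 2 = \left(2 x^{2} + x\right) - 2 = \left(x + 2 x^{2}\right) - 2 = -2 + x + 2 x^{2}$)
$d{\left(h,M \right)} = -2 + M + 2 h + 2 h^{2}$ ($d{\left(h,M \right)} = \left(h + M\right) + \left(-2 + h + 2 h^{2}\right) = \left(M + h\right) + \left(-2 + h + 2 h^{2}\right) = -2 + M + 2 h + 2 h^{2}$)
$d{\left(J,-7 - 0 \right)} + 14399 = \left(-2 - 7 + 2 \left(-4\right) + 2 \left(-4\right)^{2}\right) + 14399 = \left(-2 + \left(-7 + 0\right) - 8 + 2 \cdot 16\right) + 14399 = \left(-2 - 7 - 8 + 32\right) + 14399 = 15 + 14399 = 14414$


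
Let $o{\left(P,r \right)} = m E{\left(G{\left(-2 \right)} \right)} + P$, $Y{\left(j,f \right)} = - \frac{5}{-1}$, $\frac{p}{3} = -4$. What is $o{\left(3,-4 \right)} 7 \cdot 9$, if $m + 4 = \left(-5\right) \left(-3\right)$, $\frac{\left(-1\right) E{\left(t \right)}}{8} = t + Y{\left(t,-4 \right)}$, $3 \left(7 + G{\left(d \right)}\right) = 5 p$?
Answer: $122157$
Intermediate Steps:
$p = -12$ ($p = 3 \left(-4\right) = -12$)
$Y{\left(j,f \right)} = 5$ ($Y{\left(j,f \right)} = \left(-5\right) \left(-1\right) = 5$)
$G{\left(d \right)} = -27$ ($G{\left(d \right)} = -7 + \frac{5 \left(-12\right)}{3} = -7 + \frac{1}{3} \left(-60\right) = -7 - 20 = -27$)
$E{\left(t \right)} = -40 - 8 t$ ($E{\left(t \right)} = - 8 \left(t + 5\right) = - 8 \left(5 + t\right) = -40 - 8 t$)
$m = 11$ ($m = -4 - -15 = -4 + 15 = 11$)
$o{\left(P,r \right)} = 1936 + P$ ($o{\left(P,r \right)} = 11 \left(-40 - -216\right) + P = 11 \left(-40 + 216\right) + P = 11 \cdot 176 + P = 1936 + P$)
$o{\left(3,-4 \right)} 7 \cdot 9 = \left(1936 + 3\right) 7 \cdot 9 = 1939 \cdot 7 \cdot 9 = 13573 \cdot 9 = 122157$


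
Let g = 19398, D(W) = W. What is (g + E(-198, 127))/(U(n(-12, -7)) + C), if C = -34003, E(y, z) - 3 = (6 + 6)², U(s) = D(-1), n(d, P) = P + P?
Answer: -19545/34004 ≈ -0.57479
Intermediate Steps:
n(d, P) = 2*P
U(s) = -1
E(y, z) = 147 (E(y, z) = 3 + (6 + 6)² = 3 + 12² = 3 + 144 = 147)
(g + E(-198, 127))/(U(n(-12, -7)) + C) = (19398 + 147)/(-1 - 34003) = 19545/(-34004) = 19545*(-1/34004) = -19545/34004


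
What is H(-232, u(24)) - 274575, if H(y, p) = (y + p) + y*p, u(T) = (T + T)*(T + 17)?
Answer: -729415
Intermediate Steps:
u(T) = 2*T*(17 + T) (u(T) = (2*T)*(17 + T) = 2*T*(17 + T))
H(y, p) = p + y + p*y (H(y, p) = (p + y) + p*y = p + y + p*y)
H(-232, u(24)) - 274575 = (2*24*(17 + 24) - 232 + (2*24*(17 + 24))*(-232)) - 274575 = (2*24*41 - 232 + (2*24*41)*(-232)) - 274575 = (1968 - 232 + 1968*(-232)) - 274575 = (1968 - 232 - 456576) - 274575 = -454840 - 274575 = -729415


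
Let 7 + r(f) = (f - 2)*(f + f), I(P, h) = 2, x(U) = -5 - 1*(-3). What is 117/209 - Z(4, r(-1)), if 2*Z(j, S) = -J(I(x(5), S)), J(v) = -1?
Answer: 25/418 ≈ 0.059809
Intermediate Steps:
x(U) = -2 (x(U) = -5 + 3 = -2)
r(f) = -7 + 2*f*(-2 + f) (r(f) = -7 + (f - 2)*(f + f) = -7 + (-2 + f)*(2*f) = -7 + 2*f*(-2 + f))
Z(j, S) = ½ (Z(j, S) = (-1*(-1))/2 = (½)*1 = ½)
117/209 - Z(4, r(-1)) = 117/209 - 1*½ = 117*(1/209) - ½ = 117/209 - ½ = 25/418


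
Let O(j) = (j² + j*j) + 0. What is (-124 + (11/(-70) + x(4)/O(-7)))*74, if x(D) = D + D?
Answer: -2249489/245 ≈ -9181.6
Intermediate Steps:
O(j) = 2*j² (O(j) = (j² + j²) + 0 = 2*j² + 0 = 2*j²)
x(D) = 2*D
(-124 + (11/(-70) + x(4)/O(-7)))*74 = (-124 + (11/(-70) + (2*4)/((2*(-7)²))))*74 = (-124 + (11*(-1/70) + 8/((2*49))))*74 = (-124 + (-11/70 + 8/98))*74 = (-124 + (-11/70 + 8*(1/98)))*74 = (-124 + (-11/70 + 4/49))*74 = (-124 - 37/490)*74 = -60797/490*74 = -2249489/245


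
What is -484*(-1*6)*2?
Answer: 5808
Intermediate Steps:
-484*(-1*6)*2 = -(-2904)*2 = -484*(-12) = 5808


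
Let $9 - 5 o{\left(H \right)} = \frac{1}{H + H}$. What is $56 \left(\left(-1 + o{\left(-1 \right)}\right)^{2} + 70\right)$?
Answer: $\frac{99134}{25} \approx 3965.4$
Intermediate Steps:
$o{\left(H \right)} = \frac{9}{5} - \frac{1}{10 H}$ ($o{\left(H \right)} = \frac{9}{5} - \frac{1}{5 \left(H + H\right)} = \frac{9}{5} - \frac{1}{5 \cdot 2 H} = \frac{9}{5} - \frac{\frac{1}{2} \frac{1}{H}}{5} = \frac{9}{5} - \frac{1}{10 H}$)
$56 \left(\left(-1 + o{\left(-1 \right)}\right)^{2} + 70\right) = 56 \left(\left(-1 + \frac{-1 + 18 \left(-1\right)}{10 \left(-1\right)}\right)^{2} + 70\right) = 56 \left(\left(-1 + \frac{1}{10} \left(-1\right) \left(-1 - 18\right)\right)^{2} + 70\right) = 56 \left(\left(-1 + \frac{1}{10} \left(-1\right) \left(-19\right)\right)^{2} + 70\right) = 56 \left(\left(-1 + \frac{19}{10}\right)^{2} + 70\right) = 56 \left(\left(\frac{9}{10}\right)^{2} + 70\right) = 56 \left(\frac{81}{100} + 70\right) = 56 \cdot \frac{7081}{100} = \frac{99134}{25}$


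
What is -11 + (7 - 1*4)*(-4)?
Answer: -23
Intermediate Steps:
-11 + (7 - 1*4)*(-4) = -11 + (7 - 4)*(-4) = -11 + 3*(-4) = -11 - 12 = -23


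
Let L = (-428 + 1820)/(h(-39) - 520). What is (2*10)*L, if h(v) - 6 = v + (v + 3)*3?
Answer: -27840/661 ≈ -42.118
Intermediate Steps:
h(v) = 15 + 4*v (h(v) = 6 + (v + (v + 3)*3) = 6 + (v + (3 + v)*3) = 6 + (v + (9 + 3*v)) = 6 + (9 + 4*v) = 15 + 4*v)
L = -1392/661 (L = (-428 + 1820)/((15 + 4*(-39)) - 520) = 1392/((15 - 156) - 520) = 1392/(-141 - 520) = 1392/(-661) = 1392*(-1/661) = -1392/661 ≈ -2.1059)
(2*10)*L = (2*10)*(-1392/661) = 20*(-1392/661) = -27840/661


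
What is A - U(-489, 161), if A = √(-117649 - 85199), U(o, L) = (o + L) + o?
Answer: 817 + 4*I*√12678 ≈ 817.0 + 450.39*I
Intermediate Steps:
U(o, L) = L + 2*o (U(o, L) = (L + o) + o = L + 2*o)
A = 4*I*√12678 (A = √(-202848) = 4*I*√12678 ≈ 450.39*I)
A - U(-489, 161) = 4*I*√12678 - (161 + 2*(-489)) = 4*I*√12678 - (161 - 978) = 4*I*√12678 - 1*(-817) = 4*I*√12678 + 817 = 817 + 4*I*√12678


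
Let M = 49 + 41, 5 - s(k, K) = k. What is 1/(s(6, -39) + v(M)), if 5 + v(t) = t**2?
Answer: 1/8094 ≈ 0.00012355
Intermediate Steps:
s(k, K) = 5 - k
M = 90
v(t) = -5 + t**2
1/(s(6, -39) + v(M)) = 1/((5 - 1*6) + (-5 + 90**2)) = 1/((5 - 6) + (-5 + 8100)) = 1/(-1 + 8095) = 1/8094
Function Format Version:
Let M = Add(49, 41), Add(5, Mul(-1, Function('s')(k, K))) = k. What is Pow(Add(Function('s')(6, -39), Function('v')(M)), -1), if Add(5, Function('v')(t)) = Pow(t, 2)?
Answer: Rational(1, 8094) ≈ 0.00012355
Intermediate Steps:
Function('s')(k, K) = Add(5, Mul(-1, k))
M = 90
Function('v')(t) = Add(-5, Pow(t, 2))
Pow(Add(Function('s')(6, -39), Function('v')(M)), -1) = Pow(Add(Add(5, Mul(-1, 6)), Add(-5, Pow(90, 2))), -1) = Pow(Add(Add(5, -6), Add(-5, 8100)), -1) = Pow(Add(-1, 8095), -1) = Pow(8094, -1) = Rational(1, 8094)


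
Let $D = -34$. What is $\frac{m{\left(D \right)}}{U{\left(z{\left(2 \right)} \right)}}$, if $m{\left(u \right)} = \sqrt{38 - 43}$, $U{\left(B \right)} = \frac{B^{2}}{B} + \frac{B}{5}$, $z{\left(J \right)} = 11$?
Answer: $\frac{5 i \sqrt{5}}{66} \approx 0.1694 i$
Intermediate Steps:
$U{\left(B \right)} = \frac{6 B}{5}$ ($U{\left(B \right)} = B + B \frac{1}{5} = B + \frac{B}{5} = \frac{6 B}{5}$)
$m{\left(u \right)} = i \sqrt{5}$ ($m{\left(u \right)} = \sqrt{-5} = i \sqrt{5}$)
$\frac{m{\left(D \right)}}{U{\left(z{\left(2 \right)} \right)}} = \frac{i \sqrt{5}}{\frac{6}{5} \cdot 11} = \frac{i \sqrt{5}}{\frac{66}{5}} = i \sqrt{5} \cdot \frac{5}{66} = \frac{5 i \sqrt{5}}{66}$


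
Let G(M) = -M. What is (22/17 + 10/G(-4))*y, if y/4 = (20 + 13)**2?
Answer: 280962/17 ≈ 16527.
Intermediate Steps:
y = 4356 (y = 4*(20 + 13)**2 = 4*33**2 = 4*1089 = 4356)
(22/17 + 10/G(-4))*y = (22/17 + 10/((-1*(-4))))*4356 = (22*(1/17) + 10/4)*4356 = (22/17 + 10*(1/4))*4356 = (22/17 + 5/2)*4356 = (129/34)*4356 = 280962/17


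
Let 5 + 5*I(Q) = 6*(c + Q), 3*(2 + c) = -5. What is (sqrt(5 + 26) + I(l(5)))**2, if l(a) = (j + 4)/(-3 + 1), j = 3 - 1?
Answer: (9 - sqrt(31))**2 ≈ 11.780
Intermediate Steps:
c = -11/3 (c = -2 + (1/3)*(-5) = -2 - 5/3 = -11/3 ≈ -3.6667)
j = 2
l(a) = -3 (l(a) = (2 + 4)/(-3 + 1) = 6/(-2) = 6*(-1/2) = -3)
I(Q) = -27/5 + 6*Q/5 (I(Q) = -1 + (6*(-11/3 + Q))/5 = -1 + (-22 + 6*Q)/5 = -1 + (-22/5 + 6*Q/5) = -27/5 + 6*Q/5)
(sqrt(5 + 26) + I(l(5)))**2 = (sqrt(5 + 26) + (-27/5 + (6/5)*(-3)))**2 = (sqrt(31) + (-27/5 - 18/5))**2 = (sqrt(31) - 9)**2 = (-9 + sqrt(31))**2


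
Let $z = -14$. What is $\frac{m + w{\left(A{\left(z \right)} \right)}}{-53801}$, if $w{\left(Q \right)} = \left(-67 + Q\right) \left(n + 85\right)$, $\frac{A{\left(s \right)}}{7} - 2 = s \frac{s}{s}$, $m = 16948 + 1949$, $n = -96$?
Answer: $- \frac{20558}{53801} \approx -0.38211$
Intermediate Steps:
$m = 18897$
$A{\left(s \right)} = 14 + 7 s$ ($A{\left(s \right)} = 14 + 7 s \frac{s}{s} = 14 + 7 s 1 = 14 + 7 s$)
$w{\left(Q \right)} = 737 - 11 Q$ ($w{\left(Q \right)} = \left(-67 + Q\right) \left(-96 + 85\right) = \left(-67 + Q\right) \left(-11\right) = 737 - 11 Q$)
$\frac{m + w{\left(A{\left(z \right)} \right)}}{-53801} = \frac{18897 - \left(-737 + 11 \left(14 + 7 \left(-14\right)\right)\right)}{-53801} = \left(18897 - \left(-737 + 11 \left(14 - 98\right)\right)\right) \left(- \frac{1}{53801}\right) = \left(18897 + \left(737 - -924\right)\right) \left(- \frac{1}{53801}\right) = \left(18897 + \left(737 + 924\right)\right) \left(- \frac{1}{53801}\right) = \left(18897 + 1661\right) \left(- \frac{1}{53801}\right) = 20558 \left(- \frac{1}{53801}\right) = - \frac{20558}{53801}$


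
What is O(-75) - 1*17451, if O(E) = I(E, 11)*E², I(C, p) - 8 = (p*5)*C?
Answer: -23175576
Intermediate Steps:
I(C, p) = 8 + 5*C*p (I(C, p) = 8 + (p*5)*C = 8 + (5*p)*C = 8 + 5*C*p)
O(E) = E²*(8 + 55*E) (O(E) = (8 + 5*E*11)*E² = (8 + 55*E)*E² = E²*(8 + 55*E))
O(-75) - 1*17451 = (-75)²*(8 + 55*(-75)) - 1*17451 = 5625*(8 - 4125) - 17451 = 5625*(-4117) - 17451 = -23158125 - 17451 = -23175576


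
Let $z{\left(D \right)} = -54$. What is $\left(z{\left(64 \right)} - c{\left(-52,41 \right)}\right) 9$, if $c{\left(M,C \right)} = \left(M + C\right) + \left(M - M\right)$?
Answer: $-387$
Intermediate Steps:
$c{\left(M,C \right)} = C + M$ ($c{\left(M,C \right)} = \left(C + M\right) + 0 = C + M$)
$\left(z{\left(64 \right)} - c{\left(-52,41 \right)}\right) 9 = \left(-54 - \left(41 - 52\right)\right) 9 = \left(-54 - -11\right) 9 = \left(-54 + 11\right) 9 = \left(-43\right) 9 = -387$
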